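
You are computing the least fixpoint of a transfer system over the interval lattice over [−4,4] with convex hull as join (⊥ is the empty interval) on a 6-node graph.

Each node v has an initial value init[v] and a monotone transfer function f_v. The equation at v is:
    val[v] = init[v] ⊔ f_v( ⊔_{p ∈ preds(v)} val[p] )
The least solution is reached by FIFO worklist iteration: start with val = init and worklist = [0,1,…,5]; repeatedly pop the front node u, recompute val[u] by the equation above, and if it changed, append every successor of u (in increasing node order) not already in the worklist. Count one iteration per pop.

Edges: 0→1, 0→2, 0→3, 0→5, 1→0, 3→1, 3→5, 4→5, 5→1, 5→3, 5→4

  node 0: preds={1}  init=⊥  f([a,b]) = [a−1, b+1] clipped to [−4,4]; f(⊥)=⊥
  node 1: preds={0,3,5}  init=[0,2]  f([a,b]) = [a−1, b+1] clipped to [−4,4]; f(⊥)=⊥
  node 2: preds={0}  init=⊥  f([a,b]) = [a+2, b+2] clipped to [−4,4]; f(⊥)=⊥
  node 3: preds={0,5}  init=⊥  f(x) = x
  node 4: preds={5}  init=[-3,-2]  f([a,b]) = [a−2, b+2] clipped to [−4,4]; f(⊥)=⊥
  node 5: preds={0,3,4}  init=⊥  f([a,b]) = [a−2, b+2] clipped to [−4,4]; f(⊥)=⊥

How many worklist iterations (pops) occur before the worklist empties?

17

Trace (17 dequeues):
  [1] u=0 | in [0,2] | out [-1,3] | prev ⊥ | push {}
  [2] u=1 | in [-1,3] | out [-2,4] | prev [0,2] | push {0}
  [3] u=2 | in [-1,3] | out [1,4] | prev ⊥ | push {}
  [4] u=3 | in [-1,3] | out [-1,3] | prev ⊥ | push {1}
  [5] u=4 | in ⊥ | out [-3,-2] | ==
  [6] u=5 | in [-3,3] | out [-4,4] | prev ⊥ | push {3,4}
  [7] u=0 | in [-2,4] | out [-3,4] | prev [-1,3] | push {2,5}
  [8] u=1 | in [-4,4] | out [-4,4] | prev [-2,4] | push {0}
  [9] u=3 | in [-4,4] | out [-4,4] | prev [-1,3] | push {1}
  [10] u=4 | in [-4,4] | out [-4,4] | prev [-3,-2] | push {}
  [11] u=2 | in [-3,4] | out [-1,4] | prev [1,4] | push {}
  [12] u=5 | in [-4,4] | out [-4,4] | ==
  [13] u=0 | in [-4,4] | out [-4,4] | prev [-3,4] | push {2,3,5}
  [14] u=1 | in [-4,4] | out [-4,4] | ==
  [15] u=2 | in [-4,4] | out [-2,4] | prev [-1,4] | push {}
  [16] u=3 | in [-4,4] | out [-4,4] | ==
  [17] u=5 | in [-4,4] | out [-4,4] | ==

Converged values:
  [0] [-4,4]
  [1] [-4,4]
  [2] [-2,4]
  [3] [-4,4]
  [4] [-4,4]
  [5] [-4,4]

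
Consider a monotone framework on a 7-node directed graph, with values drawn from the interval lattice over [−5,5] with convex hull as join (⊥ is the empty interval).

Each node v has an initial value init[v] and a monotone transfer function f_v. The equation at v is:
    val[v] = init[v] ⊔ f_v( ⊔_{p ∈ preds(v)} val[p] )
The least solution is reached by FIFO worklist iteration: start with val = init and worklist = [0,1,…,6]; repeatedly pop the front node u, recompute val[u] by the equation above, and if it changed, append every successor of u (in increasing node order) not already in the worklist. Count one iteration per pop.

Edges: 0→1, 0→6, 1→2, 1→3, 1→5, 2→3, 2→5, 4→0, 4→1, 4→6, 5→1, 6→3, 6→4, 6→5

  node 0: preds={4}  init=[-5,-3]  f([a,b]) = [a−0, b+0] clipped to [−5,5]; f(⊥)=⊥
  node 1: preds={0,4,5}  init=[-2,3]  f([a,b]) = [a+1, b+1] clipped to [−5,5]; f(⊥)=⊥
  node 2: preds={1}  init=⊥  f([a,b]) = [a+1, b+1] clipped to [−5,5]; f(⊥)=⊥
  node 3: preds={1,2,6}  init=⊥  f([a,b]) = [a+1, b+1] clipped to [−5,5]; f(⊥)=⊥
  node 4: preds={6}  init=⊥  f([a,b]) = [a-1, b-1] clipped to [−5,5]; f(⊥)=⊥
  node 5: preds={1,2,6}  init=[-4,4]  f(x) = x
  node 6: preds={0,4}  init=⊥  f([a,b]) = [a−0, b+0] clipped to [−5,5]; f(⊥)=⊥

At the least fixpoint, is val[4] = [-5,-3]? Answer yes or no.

Worklist (14 pops):
  #1 pop 0: in=⊥ → [-5,-3] (no change)
  #2 pop 1: in=[-5,4] → [-4,5] (was [-2,3]); enqueue []
  #3 pop 2: in=[-4,5] → [-3,5] (was ⊥); enqueue []
  #4 pop 3: in=[-4,5] → [-3,5] (was ⊥); enqueue []
  #5 pop 4: in=⊥ → ⊥ (no change)
  #6 pop 5: in=[-4,5] → [-4,5] (was [-4,4]); enqueue [1]
  #7 pop 6: in=[-5,-3] → [-5,-3] (was ⊥); enqueue [3,4,5]
  #8 pop 1: in=[-5,5] → [-4,5] (no change)
  #9 pop 3: in=[-5,5] → [-4,5] (was [-3,5]); enqueue []
  #10 pop 4: in=[-5,-3] → [-5,-4] (was ⊥); enqueue [0,1,6]
  #11 pop 5: in=[-5,5] → [-5,5] (was [-4,5]); enqueue []
  #12 pop 0: in=[-5,-4] → [-5,-3] (no change)
  #13 pop 1: in=[-5,5] → [-4,5] (no change)
  #14 pop 6: in=[-5,-3] → [-5,-3] (no change)

Fixpoint:
  val[0] = [-5,-3]
  val[1] = [-4,5]
  val[2] = [-3,5]
  val[3] = [-4,5]
  val[4] = [-5,-4]
  val[5] = [-5,5]
  val[6] = [-5,-3]

no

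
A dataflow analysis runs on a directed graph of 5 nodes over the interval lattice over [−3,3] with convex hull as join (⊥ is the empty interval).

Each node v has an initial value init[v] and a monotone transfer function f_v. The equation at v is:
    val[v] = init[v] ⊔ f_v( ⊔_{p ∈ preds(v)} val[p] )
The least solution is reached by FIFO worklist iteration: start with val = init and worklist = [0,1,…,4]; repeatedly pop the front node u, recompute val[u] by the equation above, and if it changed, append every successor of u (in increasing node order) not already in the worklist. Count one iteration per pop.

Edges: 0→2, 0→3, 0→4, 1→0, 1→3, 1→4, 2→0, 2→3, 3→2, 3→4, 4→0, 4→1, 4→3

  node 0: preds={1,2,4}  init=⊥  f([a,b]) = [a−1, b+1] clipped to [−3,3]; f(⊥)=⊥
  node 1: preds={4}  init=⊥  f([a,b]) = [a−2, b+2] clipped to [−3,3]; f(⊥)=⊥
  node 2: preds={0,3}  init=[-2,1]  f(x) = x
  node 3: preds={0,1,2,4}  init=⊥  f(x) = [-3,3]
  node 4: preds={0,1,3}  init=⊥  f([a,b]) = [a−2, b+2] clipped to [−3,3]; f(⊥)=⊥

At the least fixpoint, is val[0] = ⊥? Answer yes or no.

no

Iteration log — 11 steps:
  step 1. node 0  ⊔preds=[-2,1]  new=[-3,2]  old=⊥  +wl: 
  step 2. node 1  ⊔preds=⊥  new=⊥  stable
  step 3. node 2  ⊔preds=[-3,2]  new=[-3,2]  old=[-2,1]  +wl: 0
  step 4. node 3  ⊔preds=[-3,2]  new=[-3,3]  old=⊥  +wl: 2
  step 5. node 4  ⊔preds=[-3,3]  new=[-3,3]  old=⊥  +wl: 1,3
  step 6. node 0  ⊔preds=[-3,3]  new=[-3,3]  old=[-3,2]  +wl: 4
  step 7. node 2  ⊔preds=[-3,3]  new=[-3,3]  old=[-3,2]  +wl: 0
  step 8. node 1  ⊔preds=[-3,3]  new=[-3,3]  old=⊥  +wl: 
  step 9. node 3  ⊔preds=[-3,3]  new=[-3,3]  stable
  step 10. node 4  ⊔preds=[-3,3]  new=[-3,3]  stable
  step 11. node 0  ⊔preds=[-3,3]  new=[-3,3]  stable

Least fixpoint reached:
  node 0: [-3,3]
  node 1: [-3,3]
  node 2: [-3,3]
  node 3: [-3,3]
  node 4: [-3,3]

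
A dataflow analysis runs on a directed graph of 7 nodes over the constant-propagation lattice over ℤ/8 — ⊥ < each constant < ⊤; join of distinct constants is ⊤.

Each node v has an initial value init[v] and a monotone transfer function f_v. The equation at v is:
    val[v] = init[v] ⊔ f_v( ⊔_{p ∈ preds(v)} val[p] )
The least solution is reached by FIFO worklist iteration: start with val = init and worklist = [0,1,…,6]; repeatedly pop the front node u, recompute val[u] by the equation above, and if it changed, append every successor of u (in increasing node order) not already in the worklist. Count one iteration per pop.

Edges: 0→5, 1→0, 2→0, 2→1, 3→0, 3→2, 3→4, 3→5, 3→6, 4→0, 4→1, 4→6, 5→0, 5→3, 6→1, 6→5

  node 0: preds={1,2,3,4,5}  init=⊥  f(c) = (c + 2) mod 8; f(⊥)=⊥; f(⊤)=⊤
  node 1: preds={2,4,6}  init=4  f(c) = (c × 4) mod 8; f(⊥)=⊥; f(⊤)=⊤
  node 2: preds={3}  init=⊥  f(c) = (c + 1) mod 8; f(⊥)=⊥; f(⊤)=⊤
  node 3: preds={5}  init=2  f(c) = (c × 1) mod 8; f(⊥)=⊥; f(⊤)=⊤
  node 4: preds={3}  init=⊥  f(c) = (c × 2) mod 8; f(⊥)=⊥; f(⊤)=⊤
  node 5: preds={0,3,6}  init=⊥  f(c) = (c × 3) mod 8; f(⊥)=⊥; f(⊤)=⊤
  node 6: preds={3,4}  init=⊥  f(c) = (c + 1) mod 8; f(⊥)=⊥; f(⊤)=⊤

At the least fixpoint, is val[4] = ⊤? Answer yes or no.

Trace (17 dequeues):
  [1] u=0 | in ⊤ | out ⊤ | prev ⊥ | push {}
  [2] u=1 | in ⊥ | out 4 | ==
  [3] u=2 | in 2 | out 3 | prev ⊥ | push {0,1}
  [4] u=3 | in ⊥ | out 2 | ==
  [5] u=4 | in 2 | out 4 | prev ⊥ | push {}
  [6] u=5 | in ⊤ | out ⊤ | prev ⊥ | push {3}
  [7] u=6 | in ⊤ | out ⊤ | prev ⊥ | push {5}
  [8] u=0 | in ⊤ | out ⊤ | ==
  [9] u=1 | in ⊤ | out ⊤ | prev 4 | push {0}
  [10] u=3 | in ⊤ | out ⊤ | prev 2 | push {2,4,6}
  [11] u=5 | in ⊤ | out ⊤ | ==
  [12] u=0 | in ⊤ | out ⊤ | ==
  [13] u=2 | in ⊤ | out ⊤ | prev 3 | push {0,1}
  [14] u=4 | in ⊤ | out ⊤ | prev 4 | push {}
  [15] u=6 | in ⊤ | out ⊤ | ==
  [16] u=0 | in ⊤ | out ⊤ | ==
  [17] u=1 | in ⊤ | out ⊤ | ==

Converged values:
  [0] ⊤
  [1] ⊤
  [2] ⊤
  [3] ⊤
  [4] ⊤
  [5] ⊤
  [6] ⊤

yes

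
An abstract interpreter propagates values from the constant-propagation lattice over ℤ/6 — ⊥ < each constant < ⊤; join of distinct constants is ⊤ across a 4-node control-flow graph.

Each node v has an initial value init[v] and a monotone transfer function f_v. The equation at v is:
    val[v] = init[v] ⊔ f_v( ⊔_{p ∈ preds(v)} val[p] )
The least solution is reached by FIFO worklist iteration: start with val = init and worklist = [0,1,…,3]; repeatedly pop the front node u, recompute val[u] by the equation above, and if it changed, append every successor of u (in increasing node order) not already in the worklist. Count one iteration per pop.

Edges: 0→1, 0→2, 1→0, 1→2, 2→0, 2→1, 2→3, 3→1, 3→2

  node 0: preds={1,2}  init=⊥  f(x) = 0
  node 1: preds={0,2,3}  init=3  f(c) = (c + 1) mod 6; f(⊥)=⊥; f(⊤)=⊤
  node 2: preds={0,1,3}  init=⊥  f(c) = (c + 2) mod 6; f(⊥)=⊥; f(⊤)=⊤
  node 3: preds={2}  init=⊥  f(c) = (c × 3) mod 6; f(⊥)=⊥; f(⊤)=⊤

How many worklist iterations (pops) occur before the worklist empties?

Iteration log — 7 steps:
  step 1. node 0  ⊔preds=3  new=0  old=⊥  +wl: 
  step 2. node 1  ⊔preds=0  new=⊤  old=3  +wl: 0
  step 3. node 2  ⊔preds=⊤  new=⊤  old=⊥  +wl: 1
  step 4. node 3  ⊔preds=⊤  new=⊤  old=⊥  +wl: 2
  step 5. node 0  ⊔preds=⊤  new=0  stable
  step 6. node 1  ⊔preds=⊤  new=⊤  stable
  step 7. node 2  ⊔preds=⊤  new=⊤  stable

Least fixpoint reached:
  node 0: 0
  node 1: ⊤
  node 2: ⊤
  node 3: ⊤

7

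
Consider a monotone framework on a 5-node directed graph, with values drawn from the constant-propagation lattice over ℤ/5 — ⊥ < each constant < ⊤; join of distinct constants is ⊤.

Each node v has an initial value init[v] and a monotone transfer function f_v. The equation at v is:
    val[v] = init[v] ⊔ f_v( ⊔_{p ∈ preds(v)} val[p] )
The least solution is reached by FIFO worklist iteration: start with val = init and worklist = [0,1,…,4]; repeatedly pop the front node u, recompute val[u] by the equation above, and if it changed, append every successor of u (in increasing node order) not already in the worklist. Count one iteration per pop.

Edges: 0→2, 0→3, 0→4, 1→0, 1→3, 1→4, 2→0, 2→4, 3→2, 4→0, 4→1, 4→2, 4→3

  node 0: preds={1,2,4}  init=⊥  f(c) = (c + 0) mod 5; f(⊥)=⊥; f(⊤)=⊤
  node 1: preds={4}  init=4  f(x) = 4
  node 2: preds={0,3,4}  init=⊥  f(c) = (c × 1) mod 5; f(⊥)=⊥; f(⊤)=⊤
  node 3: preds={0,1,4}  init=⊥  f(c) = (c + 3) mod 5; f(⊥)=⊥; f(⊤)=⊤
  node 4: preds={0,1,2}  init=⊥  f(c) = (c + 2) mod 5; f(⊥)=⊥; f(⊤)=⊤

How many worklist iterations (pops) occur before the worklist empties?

14

Worklist (14 pops):
  #1 pop 0: in=4 → 4 (was ⊥); enqueue []
  #2 pop 1: in=⊥ → 4 (no change)
  #3 pop 2: in=4 → 4 (was ⊥); enqueue [0]
  #4 pop 3: in=4 → 2 (was ⊥); enqueue [2]
  #5 pop 4: in=4 → 1 (was ⊥); enqueue [1,3]
  #6 pop 0: in=⊤ → ⊤ (was 4); enqueue [4]
  #7 pop 2: in=⊤ → ⊤ (was 4); enqueue [0]
  #8 pop 1: in=1 → 4 (no change)
  #9 pop 3: in=⊤ → ⊤ (was 2); enqueue [2]
  #10 pop 4: in=⊤ → ⊤ (was 1); enqueue [1,3]
  #11 pop 0: in=⊤ → ⊤ (no change)
  #12 pop 2: in=⊤ → ⊤ (no change)
  #13 pop 1: in=⊤ → 4 (no change)
  #14 pop 3: in=⊤ → ⊤ (no change)

Fixpoint:
  val[0] = ⊤
  val[1] = 4
  val[2] = ⊤
  val[3] = ⊤
  val[4] = ⊤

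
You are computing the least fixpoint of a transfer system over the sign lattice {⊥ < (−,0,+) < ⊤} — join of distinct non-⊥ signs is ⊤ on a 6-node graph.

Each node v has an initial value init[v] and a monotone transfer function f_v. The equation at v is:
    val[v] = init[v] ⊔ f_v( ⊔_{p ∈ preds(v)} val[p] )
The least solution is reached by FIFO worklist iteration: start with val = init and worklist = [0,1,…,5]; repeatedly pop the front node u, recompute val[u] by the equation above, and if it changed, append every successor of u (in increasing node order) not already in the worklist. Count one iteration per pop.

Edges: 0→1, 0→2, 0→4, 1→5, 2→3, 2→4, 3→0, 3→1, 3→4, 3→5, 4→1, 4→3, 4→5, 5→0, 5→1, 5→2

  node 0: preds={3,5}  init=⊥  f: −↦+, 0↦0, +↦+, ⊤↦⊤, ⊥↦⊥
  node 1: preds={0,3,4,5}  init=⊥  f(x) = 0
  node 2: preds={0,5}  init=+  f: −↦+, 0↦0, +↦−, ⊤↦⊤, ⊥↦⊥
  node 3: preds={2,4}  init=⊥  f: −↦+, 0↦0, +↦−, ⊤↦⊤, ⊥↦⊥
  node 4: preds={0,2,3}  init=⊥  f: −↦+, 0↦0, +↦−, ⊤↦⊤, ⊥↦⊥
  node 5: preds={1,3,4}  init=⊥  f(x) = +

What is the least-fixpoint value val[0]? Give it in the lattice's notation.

⊤

Trace (15 dequeues):
  [1] u=0 | in ⊥ | out ⊥ | ==
  [2] u=1 | in ⊥ | out 0 | prev ⊥ | push {}
  [3] u=2 | in ⊥ | out + | ==
  [4] u=3 | in + | out − | prev ⊥ | push {0,1}
  [5] u=4 | in ⊤ | out ⊤ | prev ⊥ | push {3}
  [6] u=5 | in ⊤ | out + | prev ⊥ | push {2}
  [7] u=0 | in ⊤ | out ⊤ | prev ⊥ | push {4}
  [8] u=1 | in ⊤ | out 0 | ==
  [9] u=3 | in ⊤ | out ⊤ | prev − | push {0,1,5}
  [10] u=2 | in ⊤ | out ⊤ | prev + | push {3}
  [11] u=4 | in ⊤ | out ⊤ | ==
  [12] u=0 | in ⊤ | out ⊤ | ==
  [13] u=1 | in ⊤ | out 0 | ==
  [14] u=5 | in ⊤ | out + | ==
  [15] u=3 | in ⊤ | out ⊤ | ==

Converged values:
  [0] ⊤
  [1] 0
  [2] ⊤
  [3] ⊤
  [4] ⊤
  [5] +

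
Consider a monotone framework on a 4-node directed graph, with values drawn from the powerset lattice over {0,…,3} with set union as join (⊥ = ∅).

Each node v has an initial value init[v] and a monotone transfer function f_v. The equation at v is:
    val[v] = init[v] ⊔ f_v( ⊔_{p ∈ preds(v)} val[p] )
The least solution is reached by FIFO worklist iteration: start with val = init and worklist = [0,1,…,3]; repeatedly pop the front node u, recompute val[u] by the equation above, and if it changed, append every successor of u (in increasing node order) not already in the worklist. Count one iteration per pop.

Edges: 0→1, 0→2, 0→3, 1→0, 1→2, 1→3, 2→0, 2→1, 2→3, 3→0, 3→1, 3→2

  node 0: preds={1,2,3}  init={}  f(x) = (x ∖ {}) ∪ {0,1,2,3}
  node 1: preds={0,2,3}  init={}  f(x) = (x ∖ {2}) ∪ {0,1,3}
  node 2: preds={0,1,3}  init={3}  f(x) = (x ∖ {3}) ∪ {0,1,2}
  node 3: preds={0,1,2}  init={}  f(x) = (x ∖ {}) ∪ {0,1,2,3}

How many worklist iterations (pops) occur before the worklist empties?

7

Iteration log — 7 steps:
  step 1. node 0  ⊔preds={3}  new={0,1,2,3}  old={}  +wl: 
  step 2. node 1  ⊔preds={0,1,2,3}  new={0,1,3}  old={}  +wl: 0
  step 3. node 2  ⊔preds={0,1,2,3}  new={0,1,2,3}  old={3}  +wl: 1
  step 4. node 3  ⊔preds={0,1,2,3}  new={0,1,2,3}  old={}  +wl: 2
  step 5. node 0  ⊔preds={0,1,2,3}  new={0,1,2,3}  stable
  step 6. node 1  ⊔preds={0,1,2,3}  new={0,1,3}  stable
  step 7. node 2  ⊔preds={0,1,2,3}  new={0,1,2,3}  stable

Least fixpoint reached:
  node 0: {0,1,2,3}
  node 1: {0,1,3}
  node 2: {0,1,2,3}
  node 3: {0,1,2,3}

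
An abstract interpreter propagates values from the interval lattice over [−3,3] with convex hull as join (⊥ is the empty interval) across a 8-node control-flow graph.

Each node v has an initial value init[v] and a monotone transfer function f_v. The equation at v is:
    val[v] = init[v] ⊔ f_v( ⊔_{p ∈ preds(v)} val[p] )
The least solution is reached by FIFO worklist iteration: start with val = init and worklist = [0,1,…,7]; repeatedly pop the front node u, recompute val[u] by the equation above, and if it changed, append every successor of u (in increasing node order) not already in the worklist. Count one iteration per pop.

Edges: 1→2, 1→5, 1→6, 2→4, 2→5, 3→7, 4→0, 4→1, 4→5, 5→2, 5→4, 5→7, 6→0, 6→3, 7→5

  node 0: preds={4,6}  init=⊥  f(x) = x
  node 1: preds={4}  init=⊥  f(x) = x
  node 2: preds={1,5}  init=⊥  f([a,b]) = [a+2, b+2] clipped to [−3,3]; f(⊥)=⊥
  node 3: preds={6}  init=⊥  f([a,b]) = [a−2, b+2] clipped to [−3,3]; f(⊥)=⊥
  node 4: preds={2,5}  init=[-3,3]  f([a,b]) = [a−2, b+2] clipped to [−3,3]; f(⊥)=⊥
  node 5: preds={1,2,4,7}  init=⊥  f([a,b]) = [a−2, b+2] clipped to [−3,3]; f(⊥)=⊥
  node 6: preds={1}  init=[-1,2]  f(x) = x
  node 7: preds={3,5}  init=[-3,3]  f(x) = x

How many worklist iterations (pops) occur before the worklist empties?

Iteration log — 12 steps:
  step 1. node 0  ⊔preds=[-3,3]  new=[-3,3]  old=⊥  +wl: 
  step 2. node 1  ⊔preds=[-3,3]  new=[-3,3]  old=⊥  +wl: 
  step 3. node 2  ⊔preds=[-3,3]  new=[-1,3]  old=⊥  +wl: 
  step 4. node 3  ⊔preds=[-1,2]  new=[-3,3]  old=⊥  +wl: 
  step 5. node 4  ⊔preds=[-1,3]  new=[-3,3]  stable
  step 6. node 5  ⊔preds=[-3,3]  new=[-3,3]  old=⊥  +wl: 2,4
  step 7. node 6  ⊔preds=[-3,3]  new=[-3,3]  old=[-1,2]  +wl: 0,3
  step 8. node 7  ⊔preds=[-3,3]  new=[-3,3]  stable
  step 9. node 2  ⊔preds=[-3,3]  new=[-1,3]  stable
  step 10. node 4  ⊔preds=[-3,3]  new=[-3,3]  stable
  step 11. node 0  ⊔preds=[-3,3]  new=[-3,3]  stable
  step 12. node 3  ⊔preds=[-3,3]  new=[-3,3]  stable

Least fixpoint reached:
  node 0: [-3,3]
  node 1: [-3,3]
  node 2: [-1,3]
  node 3: [-3,3]
  node 4: [-3,3]
  node 5: [-3,3]
  node 6: [-3,3]
  node 7: [-3,3]

12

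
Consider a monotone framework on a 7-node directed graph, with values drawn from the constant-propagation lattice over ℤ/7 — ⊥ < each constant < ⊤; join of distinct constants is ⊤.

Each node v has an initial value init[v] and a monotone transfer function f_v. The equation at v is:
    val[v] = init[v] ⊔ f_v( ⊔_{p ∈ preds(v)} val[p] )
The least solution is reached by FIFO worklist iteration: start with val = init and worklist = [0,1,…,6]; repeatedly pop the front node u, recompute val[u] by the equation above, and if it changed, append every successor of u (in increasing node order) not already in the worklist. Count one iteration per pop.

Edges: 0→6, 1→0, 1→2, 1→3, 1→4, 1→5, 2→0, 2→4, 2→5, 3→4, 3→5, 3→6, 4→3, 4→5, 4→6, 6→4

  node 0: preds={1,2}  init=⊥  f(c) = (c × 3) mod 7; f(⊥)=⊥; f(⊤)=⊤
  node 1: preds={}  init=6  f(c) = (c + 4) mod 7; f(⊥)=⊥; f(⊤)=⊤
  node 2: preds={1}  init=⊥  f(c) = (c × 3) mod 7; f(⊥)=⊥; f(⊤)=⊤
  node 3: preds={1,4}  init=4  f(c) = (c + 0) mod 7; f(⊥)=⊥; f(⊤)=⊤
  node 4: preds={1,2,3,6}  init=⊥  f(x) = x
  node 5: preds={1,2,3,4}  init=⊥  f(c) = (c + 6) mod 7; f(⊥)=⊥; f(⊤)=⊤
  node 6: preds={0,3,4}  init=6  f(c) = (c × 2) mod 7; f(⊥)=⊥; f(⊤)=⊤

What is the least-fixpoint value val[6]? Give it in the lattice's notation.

Worklist (11 pops):
  #1 pop 0: in=6 → 4 (was ⊥); enqueue []
  #2 pop 1: in=⊥ → 6 (no change)
  #3 pop 2: in=6 → 4 (was ⊥); enqueue [0]
  #4 pop 3: in=6 → ⊤ (was 4); enqueue []
  #5 pop 4: in=⊤ → ⊤ (was ⊥); enqueue [3]
  #6 pop 5: in=⊤ → ⊤ (was ⊥); enqueue []
  #7 pop 6: in=⊤ → ⊤ (was 6); enqueue [4]
  #8 pop 0: in=⊤ → ⊤ (was 4); enqueue [6]
  #9 pop 3: in=⊤ → ⊤ (no change)
  #10 pop 4: in=⊤ → ⊤ (no change)
  #11 pop 6: in=⊤ → ⊤ (no change)

Fixpoint:
  val[0] = ⊤
  val[1] = 6
  val[2] = 4
  val[3] = ⊤
  val[4] = ⊤
  val[5] = ⊤
  val[6] = ⊤

⊤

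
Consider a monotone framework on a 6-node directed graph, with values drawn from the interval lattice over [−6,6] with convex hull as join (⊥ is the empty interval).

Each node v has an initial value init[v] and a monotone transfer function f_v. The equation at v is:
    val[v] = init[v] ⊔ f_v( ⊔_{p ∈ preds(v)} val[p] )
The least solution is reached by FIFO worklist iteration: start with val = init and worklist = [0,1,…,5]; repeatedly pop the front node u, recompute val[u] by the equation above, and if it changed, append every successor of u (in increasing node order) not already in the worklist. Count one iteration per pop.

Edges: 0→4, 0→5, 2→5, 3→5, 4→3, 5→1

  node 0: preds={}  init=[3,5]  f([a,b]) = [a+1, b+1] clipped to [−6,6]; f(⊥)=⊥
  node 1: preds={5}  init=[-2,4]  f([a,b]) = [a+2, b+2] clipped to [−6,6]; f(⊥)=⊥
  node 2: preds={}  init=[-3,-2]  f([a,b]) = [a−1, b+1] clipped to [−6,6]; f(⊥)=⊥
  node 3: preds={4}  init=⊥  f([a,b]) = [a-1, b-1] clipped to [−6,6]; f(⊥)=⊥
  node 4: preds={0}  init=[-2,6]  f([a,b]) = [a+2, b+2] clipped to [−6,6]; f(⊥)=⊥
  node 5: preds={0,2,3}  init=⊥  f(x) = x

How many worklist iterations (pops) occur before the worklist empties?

7

Worklist (7 pops):
  #1 pop 0: in=⊥ → [3,5] (no change)
  #2 pop 1: in=⊥ → [-2,4] (no change)
  #3 pop 2: in=⊥ → [-3,-2] (no change)
  #4 pop 3: in=[-2,6] → [-3,5] (was ⊥); enqueue []
  #5 pop 4: in=[3,5] → [-2,6] (no change)
  #6 pop 5: in=[-3,5] → [-3,5] (was ⊥); enqueue [1]
  #7 pop 1: in=[-3,5] → [-2,6] (was [-2,4]); enqueue []

Fixpoint:
  val[0] = [3,5]
  val[1] = [-2,6]
  val[2] = [-3,-2]
  val[3] = [-3,5]
  val[4] = [-2,6]
  val[5] = [-3,5]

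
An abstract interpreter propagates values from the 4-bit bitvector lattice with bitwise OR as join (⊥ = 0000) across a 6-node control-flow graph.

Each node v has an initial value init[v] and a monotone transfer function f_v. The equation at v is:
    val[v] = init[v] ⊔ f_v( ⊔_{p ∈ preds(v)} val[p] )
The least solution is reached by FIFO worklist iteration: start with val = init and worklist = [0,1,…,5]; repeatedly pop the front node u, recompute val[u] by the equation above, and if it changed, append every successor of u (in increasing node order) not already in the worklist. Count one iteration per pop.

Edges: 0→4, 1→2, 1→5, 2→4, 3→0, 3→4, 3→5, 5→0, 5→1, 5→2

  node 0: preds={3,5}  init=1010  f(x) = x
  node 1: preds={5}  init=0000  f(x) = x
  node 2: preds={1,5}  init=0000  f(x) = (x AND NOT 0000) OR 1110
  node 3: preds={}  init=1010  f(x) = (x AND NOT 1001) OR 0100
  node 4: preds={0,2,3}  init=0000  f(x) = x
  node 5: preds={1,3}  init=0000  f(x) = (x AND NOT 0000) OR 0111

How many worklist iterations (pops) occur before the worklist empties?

11

Trace (11 dequeues):
  [1] u=0 | in 1010 | out 1010 | ==
  [2] u=1 | in 0000 | out 0000 | ==
  [3] u=2 | in 0000 | out 1110 | prev 0000 | push {}
  [4] u=3 | in 0000 | out 1110 | prev 1010 | push {0}
  [5] u=4 | in 1110 | out 1110 | prev 0000 | push {}
  [6] u=5 | in 1110 | out 1111 | prev 0000 | push {1,2}
  [7] u=0 | in 1111 | out 1111 | prev 1010 | push {4}
  [8] u=1 | in 1111 | out 1111 | prev 0000 | push {5}
  [9] u=2 | in 1111 | out 1111 | prev 1110 | push {}
  [10] u=4 | in 1111 | out 1111 | prev 1110 | push {}
  [11] u=5 | in 1111 | out 1111 | ==

Converged values:
  [0] 1111
  [1] 1111
  [2] 1111
  [3] 1110
  [4] 1111
  [5] 1111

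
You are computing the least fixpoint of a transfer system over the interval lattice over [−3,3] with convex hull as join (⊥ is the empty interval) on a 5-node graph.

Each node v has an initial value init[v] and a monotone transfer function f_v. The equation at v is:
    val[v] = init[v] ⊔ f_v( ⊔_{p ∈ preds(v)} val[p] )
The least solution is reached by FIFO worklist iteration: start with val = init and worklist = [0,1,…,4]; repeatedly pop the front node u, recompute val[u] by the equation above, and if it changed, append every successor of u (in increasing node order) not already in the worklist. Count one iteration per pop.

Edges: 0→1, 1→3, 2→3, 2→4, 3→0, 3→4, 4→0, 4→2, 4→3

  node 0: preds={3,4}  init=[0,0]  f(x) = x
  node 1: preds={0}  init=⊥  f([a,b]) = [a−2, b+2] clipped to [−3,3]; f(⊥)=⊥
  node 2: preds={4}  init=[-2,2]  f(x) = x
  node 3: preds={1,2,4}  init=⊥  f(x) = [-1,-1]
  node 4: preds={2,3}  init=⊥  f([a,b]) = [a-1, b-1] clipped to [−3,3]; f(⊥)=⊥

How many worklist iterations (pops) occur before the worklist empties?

11

Iteration log — 11 steps:
  step 1. node 0  ⊔preds=⊥  new=[0,0]  stable
  step 2. node 1  ⊔preds=[0,0]  new=[-2,2]  old=⊥  +wl: 
  step 3. node 2  ⊔preds=⊥  new=[-2,2]  stable
  step 4. node 3  ⊔preds=[-2,2]  new=[-1,-1]  old=⊥  +wl: 0
  step 5. node 4  ⊔preds=[-2,2]  new=[-3,1]  old=⊥  +wl: 2,3
  step 6. node 0  ⊔preds=[-3,1]  new=[-3,1]  old=[0,0]  +wl: 1
  step 7. node 2  ⊔preds=[-3,1]  new=[-3,2]  old=[-2,2]  +wl: 4
  step 8. node 3  ⊔preds=[-3,2]  new=[-1,-1]  stable
  step 9. node 1  ⊔preds=[-3,1]  new=[-3,3]  old=[-2,2]  +wl: 3
  step 10. node 4  ⊔preds=[-3,2]  new=[-3,1]  stable
  step 11. node 3  ⊔preds=[-3,3]  new=[-1,-1]  stable

Least fixpoint reached:
  node 0: [-3,1]
  node 1: [-3,3]
  node 2: [-3,2]
  node 3: [-1,-1]
  node 4: [-3,1]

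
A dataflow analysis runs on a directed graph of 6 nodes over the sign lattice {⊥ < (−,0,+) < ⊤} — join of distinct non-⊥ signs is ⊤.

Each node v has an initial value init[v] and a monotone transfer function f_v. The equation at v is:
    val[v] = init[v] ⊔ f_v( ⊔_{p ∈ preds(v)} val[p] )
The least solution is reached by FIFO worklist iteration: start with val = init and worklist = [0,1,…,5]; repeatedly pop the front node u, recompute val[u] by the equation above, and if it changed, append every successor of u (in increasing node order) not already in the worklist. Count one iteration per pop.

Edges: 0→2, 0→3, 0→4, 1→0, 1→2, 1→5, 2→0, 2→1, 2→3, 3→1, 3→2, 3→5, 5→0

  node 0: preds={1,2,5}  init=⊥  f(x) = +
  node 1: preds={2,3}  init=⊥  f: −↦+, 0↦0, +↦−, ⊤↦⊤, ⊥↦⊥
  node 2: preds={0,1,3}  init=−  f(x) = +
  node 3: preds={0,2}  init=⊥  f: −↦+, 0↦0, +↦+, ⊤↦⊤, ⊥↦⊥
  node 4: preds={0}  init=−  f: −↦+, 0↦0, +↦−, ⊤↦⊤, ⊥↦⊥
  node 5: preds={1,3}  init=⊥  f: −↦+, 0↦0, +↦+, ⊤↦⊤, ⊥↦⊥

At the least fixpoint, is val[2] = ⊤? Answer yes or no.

yes

Iteration log — 11 steps:
  step 1. node 0  ⊔preds=−  new=+  old=⊥  +wl: 
  step 2. node 1  ⊔preds=−  new=+  old=⊥  +wl: 0
  step 3. node 2  ⊔preds=+  new=⊤  old=−  +wl: 1
  step 4. node 3  ⊔preds=⊤  new=⊤  old=⊥  +wl: 2
  step 5. node 4  ⊔preds=+  new=−  stable
  step 6. node 5  ⊔preds=⊤  new=⊤  old=⊥  +wl: 
  step 7. node 0  ⊔preds=⊤  new=+  stable
  step 8. node 1  ⊔preds=⊤  new=⊤  old=+  +wl: 0,5
  step 9. node 2  ⊔preds=⊤  new=⊤  stable
  step 10. node 0  ⊔preds=⊤  new=+  stable
  step 11. node 5  ⊔preds=⊤  new=⊤  stable

Least fixpoint reached:
  node 0: +
  node 1: ⊤
  node 2: ⊤
  node 3: ⊤
  node 4: −
  node 5: ⊤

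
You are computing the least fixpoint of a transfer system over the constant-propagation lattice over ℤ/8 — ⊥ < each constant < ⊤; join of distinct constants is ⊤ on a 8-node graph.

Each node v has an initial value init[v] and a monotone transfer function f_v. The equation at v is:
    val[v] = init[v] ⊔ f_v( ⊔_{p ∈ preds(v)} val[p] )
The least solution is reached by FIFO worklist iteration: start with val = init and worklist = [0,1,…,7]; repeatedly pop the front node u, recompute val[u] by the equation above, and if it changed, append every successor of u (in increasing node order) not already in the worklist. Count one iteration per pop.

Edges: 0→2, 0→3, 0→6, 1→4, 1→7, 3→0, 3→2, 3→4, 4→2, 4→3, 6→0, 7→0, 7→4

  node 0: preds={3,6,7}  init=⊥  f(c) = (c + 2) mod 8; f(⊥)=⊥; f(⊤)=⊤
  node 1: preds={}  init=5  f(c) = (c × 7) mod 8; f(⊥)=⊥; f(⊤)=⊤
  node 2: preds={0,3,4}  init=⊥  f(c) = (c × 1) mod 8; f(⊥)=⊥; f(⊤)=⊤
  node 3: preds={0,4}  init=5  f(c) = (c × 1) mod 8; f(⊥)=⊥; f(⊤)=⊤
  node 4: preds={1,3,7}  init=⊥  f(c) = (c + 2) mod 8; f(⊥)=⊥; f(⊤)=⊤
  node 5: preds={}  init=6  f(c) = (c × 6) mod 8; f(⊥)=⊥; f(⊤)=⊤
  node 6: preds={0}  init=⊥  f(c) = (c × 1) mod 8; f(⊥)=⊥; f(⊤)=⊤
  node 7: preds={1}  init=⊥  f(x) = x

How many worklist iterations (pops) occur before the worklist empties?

14

Worklist (14 pops):
  #1 pop 0: in=5 → 7 (was ⊥); enqueue []
  #2 pop 1: in=⊥ → 5 (no change)
  #3 pop 2: in=⊤ → ⊤ (was ⊥); enqueue []
  #4 pop 3: in=7 → ⊤ (was 5); enqueue [0,2]
  #5 pop 4: in=⊤ → ⊤ (was ⊥); enqueue [3]
  #6 pop 5: in=⊥ → 6 (no change)
  #7 pop 6: in=7 → 7 (was ⊥); enqueue []
  #8 pop 7: in=5 → 5 (was ⊥); enqueue [4]
  #9 pop 0: in=⊤ → ⊤ (was 7); enqueue [6]
  #10 pop 2: in=⊤ → ⊤ (no change)
  #11 pop 3: in=⊤ → ⊤ (no change)
  #12 pop 4: in=⊤ → ⊤ (no change)
  #13 pop 6: in=⊤ → ⊤ (was 7); enqueue [0]
  #14 pop 0: in=⊤ → ⊤ (no change)

Fixpoint:
  val[0] = ⊤
  val[1] = 5
  val[2] = ⊤
  val[3] = ⊤
  val[4] = ⊤
  val[5] = 6
  val[6] = ⊤
  val[7] = 5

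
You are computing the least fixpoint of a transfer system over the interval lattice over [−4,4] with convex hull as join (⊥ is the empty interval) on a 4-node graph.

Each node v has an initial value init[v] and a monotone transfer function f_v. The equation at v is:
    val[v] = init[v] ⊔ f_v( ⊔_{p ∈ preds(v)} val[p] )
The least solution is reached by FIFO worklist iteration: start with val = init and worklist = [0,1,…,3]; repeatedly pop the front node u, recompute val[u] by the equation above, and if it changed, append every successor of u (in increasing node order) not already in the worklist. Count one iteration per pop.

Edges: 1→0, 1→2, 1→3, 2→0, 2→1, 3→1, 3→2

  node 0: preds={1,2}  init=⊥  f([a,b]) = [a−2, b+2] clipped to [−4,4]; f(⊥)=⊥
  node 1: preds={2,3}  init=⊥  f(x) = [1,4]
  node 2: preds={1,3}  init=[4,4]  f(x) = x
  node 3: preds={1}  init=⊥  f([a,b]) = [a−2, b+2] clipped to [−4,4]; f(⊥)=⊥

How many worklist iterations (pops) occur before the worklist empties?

Iteration log — 9 steps:
  step 1. node 0  ⊔preds=[4,4]  new=[2,4]  old=⊥  +wl: 
  step 2. node 1  ⊔preds=[4,4]  new=[1,4]  old=⊥  +wl: 0
  step 3. node 2  ⊔preds=[1,4]  new=[1,4]  old=[4,4]  +wl: 1
  step 4. node 3  ⊔preds=[1,4]  new=[-1,4]  old=⊥  +wl: 2
  step 5. node 0  ⊔preds=[1,4]  new=[-1,4]  old=[2,4]  +wl: 
  step 6. node 1  ⊔preds=[-1,4]  new=[1,4]  stable
  step 7. node 2  ⊔preds=[-1,4]  new=[-1,4]  old=[1,4]  +wl: 0,1
  step 8. node 0  ⊔preds=[-1,4]  new=[-3,4]  old=[-1,4]  +wl: 
  step 9. node 1  ⊔preds=[-1,4]  new=[1,4]  stable

Least fixpoint reached:
  node 0: [-3,4]
  node 1: [1,4]
  node 2: [-1,4]
  node 3: [-1,4]

9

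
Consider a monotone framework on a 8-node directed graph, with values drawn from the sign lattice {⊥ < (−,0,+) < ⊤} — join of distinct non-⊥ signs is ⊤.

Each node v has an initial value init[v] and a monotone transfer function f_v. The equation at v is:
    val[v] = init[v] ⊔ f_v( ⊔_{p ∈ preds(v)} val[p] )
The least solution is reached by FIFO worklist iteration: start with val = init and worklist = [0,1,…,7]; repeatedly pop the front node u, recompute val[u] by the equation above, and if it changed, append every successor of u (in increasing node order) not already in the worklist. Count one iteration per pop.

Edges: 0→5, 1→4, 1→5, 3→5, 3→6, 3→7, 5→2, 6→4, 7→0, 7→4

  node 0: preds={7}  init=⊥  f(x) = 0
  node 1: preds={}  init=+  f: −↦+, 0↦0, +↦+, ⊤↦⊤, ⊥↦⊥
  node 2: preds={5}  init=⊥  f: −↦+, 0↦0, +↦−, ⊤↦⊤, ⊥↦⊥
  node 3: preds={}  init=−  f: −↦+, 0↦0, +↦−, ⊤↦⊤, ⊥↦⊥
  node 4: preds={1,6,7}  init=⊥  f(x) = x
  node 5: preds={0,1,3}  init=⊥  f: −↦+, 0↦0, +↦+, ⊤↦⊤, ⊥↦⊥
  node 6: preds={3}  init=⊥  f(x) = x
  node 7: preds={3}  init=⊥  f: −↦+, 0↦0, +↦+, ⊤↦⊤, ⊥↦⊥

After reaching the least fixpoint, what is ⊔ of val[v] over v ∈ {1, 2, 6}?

⊤

Trace (11 dequeues):
  [1] u=0 | in ⊥ | out 0 | prev ⊥ | push {}
  [2] u=1 | in ⊥ | out + | ==
  [3] u=2 | in ⊥ | out ⊥ | ==
  [4] u=3 | in ⊥ | out − | ==
  [5] u=4 | in + | out + | prev ⊥ | push {}
  [6] u=5 | in ⊤ | out ⊤ | prev ⊥ | push {2}
  [7] u=6 | in − | out − | prev ⊥ | push {4}
  [8] u=7 | in − | out + | prev ⊥ | push {0}
  [9] u=2 | in ⊤ | out ⊤ | prev ⊥ | push {}
  [10] u=4 | in ⊤ | out ⊤ | prev + | push {}
  [11] u=0 | in + | out 0 | ==

Converged values:
  [0] 0
  [1] +
  [2] ⊤
  [3] −
  [4] ⊤
  [5] ⊤
  [6] −
  [7] +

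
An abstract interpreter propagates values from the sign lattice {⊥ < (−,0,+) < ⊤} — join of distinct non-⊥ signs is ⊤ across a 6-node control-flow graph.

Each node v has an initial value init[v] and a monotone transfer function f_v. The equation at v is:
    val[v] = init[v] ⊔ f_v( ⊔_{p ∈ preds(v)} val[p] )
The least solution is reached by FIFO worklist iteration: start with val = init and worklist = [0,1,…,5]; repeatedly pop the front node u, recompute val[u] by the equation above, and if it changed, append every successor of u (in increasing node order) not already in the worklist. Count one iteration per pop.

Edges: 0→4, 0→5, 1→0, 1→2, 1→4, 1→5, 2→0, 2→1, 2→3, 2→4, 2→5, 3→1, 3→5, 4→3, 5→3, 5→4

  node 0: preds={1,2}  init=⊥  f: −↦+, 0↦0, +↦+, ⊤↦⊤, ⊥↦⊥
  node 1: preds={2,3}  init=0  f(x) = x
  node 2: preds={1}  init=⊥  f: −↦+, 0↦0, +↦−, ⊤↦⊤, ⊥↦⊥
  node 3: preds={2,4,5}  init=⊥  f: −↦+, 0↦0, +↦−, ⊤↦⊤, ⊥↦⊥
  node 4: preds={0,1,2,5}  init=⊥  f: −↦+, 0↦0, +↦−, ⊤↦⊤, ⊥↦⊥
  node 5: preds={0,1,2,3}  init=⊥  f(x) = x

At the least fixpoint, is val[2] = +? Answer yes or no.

no

Worklist (10 pops):
  #1 pop 0: in=0 → 0 (was ⊥); enqueue []
  #2 pop 1: in=⊥ → 0 (no change)
  #3 pop 2: in=0 → 0 (was ⊥); enqueue [0,1]
  #4 pop 3: in=0 → 0 (was ⊥); enqueue []
  #5 pop 4: in=0 → 0 (was ⊥); enqueue [3]
  #6 pop 5: in=0 → 0 (was ⊥); enqueue [4]
  #7 pop 0: in=0 → 0 (no change)
  #8 pop 1: in=0 → 0 (no change)
  #9 pop 3: in=0 → 0 (no change)
  #10 pop 4: in=0 → 0 (no change)

Fixpoint:
  val[0] = 0
  val[1] = 0
  val[2] = 0
  val[3] = 0
  val[4] = 0
  val[5] = 0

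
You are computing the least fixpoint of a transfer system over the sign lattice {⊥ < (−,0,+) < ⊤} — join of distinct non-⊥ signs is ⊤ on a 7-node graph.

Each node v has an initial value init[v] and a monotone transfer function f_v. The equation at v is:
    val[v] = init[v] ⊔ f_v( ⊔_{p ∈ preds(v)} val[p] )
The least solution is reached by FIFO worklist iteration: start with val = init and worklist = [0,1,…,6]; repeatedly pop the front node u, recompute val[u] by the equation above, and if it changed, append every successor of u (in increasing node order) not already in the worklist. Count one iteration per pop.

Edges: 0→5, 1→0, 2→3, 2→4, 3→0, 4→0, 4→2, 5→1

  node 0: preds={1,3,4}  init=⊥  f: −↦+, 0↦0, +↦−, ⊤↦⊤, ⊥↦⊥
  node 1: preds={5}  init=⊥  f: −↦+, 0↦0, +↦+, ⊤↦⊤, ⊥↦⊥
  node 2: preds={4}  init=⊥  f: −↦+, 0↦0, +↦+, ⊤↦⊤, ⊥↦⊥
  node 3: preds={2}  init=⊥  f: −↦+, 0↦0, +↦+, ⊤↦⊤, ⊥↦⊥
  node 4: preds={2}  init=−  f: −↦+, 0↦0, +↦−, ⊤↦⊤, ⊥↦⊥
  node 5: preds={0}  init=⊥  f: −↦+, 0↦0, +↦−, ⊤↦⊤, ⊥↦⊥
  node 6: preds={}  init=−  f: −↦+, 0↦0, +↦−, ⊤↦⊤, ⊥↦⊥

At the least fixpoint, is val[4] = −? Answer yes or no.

Worklist (13 pops):
  #1 pop 0: in=− → + (was ⊥); enqueue []
  #2 pop 1: in=⊥ → ⊥ (no change)
  #3 pop 2: in=− → + (was ⊥); enqueue []
  #4 pop 3: in=+ → + (was ⊥); enqueue [0]
  #5 pop 4: in=+ → − (no change)
  #6 pop 5: in=+ → − (was ⊥); enqueue [1]
  #7 pop 6: in=⊥ → − (no change)
  #8 pop 0: in=⊤ → ⊤ (was +); enqueue [5]
  #9 pop 1: in=− → + (was ⊥); enqueue [0]
  #10 pop 5: in=⊤ → ⊤ (was −); enqueue [1]
  #11 pop 0: in=⊤ → ⊤ (no change)
  #12 pop 1: in=⊤ → ⊤ (was +); enqueue [0]
  #13 pop 0: in=⊤ → ⊤ (no change)

Fixpoint:
  val[0] = ⊤
  val[1] = ⊤
  val[2] = +
  val[3] = +
  val[4] = −
  val[5] = ⊤
  val[6] = −

yes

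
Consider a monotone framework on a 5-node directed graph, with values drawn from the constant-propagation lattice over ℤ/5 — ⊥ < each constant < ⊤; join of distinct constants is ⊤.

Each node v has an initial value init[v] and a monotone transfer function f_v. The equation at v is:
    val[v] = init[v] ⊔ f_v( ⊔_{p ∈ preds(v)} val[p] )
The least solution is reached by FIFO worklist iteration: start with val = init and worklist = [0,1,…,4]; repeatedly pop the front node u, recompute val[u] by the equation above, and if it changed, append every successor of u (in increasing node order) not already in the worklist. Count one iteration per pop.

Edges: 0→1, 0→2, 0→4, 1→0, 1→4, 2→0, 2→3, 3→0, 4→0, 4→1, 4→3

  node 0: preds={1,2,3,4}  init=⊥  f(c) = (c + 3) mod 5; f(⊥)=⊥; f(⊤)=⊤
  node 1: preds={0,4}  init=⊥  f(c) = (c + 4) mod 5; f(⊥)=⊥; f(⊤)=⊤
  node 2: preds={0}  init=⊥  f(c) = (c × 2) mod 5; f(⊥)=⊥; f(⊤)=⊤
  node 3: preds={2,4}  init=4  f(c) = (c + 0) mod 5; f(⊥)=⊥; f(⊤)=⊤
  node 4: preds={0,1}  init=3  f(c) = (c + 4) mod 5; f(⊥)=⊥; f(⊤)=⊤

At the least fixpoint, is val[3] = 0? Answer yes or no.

Trace (8 dequeues):
  [1] u=0 | in ⊤ | out ⊤ | prev ⊥ | push {}
  [2] u=1 | in ⊤ | out ⊤ | prev ⊥ | push {0}
  [3] u=2 | in ⊤ | out ⊤ | prev ⊥ | push {}
  [4] u=3 | in ⊤ | out ⊤ | prev 4 | push {}
  [5] u=4 | in ⊤ | out ⊤ | prev 3 | push {1,3}
  [6] u=0 | in ⊤ | out ⊤ | ==
  [7] u=1 | in ⊤ | out ⊤ | ==
  [8] u=3 | in ⊤ | out ⊤ | ==

Converged values:
  [0] ⊤
  [1] ⊤
  [2] ⊤
  [3] ⊤
  [4] ⊤

no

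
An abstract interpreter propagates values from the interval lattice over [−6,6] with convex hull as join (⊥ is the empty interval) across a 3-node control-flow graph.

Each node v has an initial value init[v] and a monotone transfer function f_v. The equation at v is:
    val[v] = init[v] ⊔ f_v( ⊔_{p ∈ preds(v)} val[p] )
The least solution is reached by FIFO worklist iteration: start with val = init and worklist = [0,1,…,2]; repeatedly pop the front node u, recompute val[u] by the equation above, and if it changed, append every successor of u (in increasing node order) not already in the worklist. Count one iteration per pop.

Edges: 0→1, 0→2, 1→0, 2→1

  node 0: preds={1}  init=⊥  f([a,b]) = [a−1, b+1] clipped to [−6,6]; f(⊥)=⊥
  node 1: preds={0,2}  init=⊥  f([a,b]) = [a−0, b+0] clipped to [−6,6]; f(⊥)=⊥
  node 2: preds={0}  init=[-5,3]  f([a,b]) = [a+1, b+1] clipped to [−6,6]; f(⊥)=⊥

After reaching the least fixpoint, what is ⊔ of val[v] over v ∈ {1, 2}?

Worklist (13 pops):
  #1 pop 0: in=⊥ → ⊥ (no change)
  #2 pop 1: in=[-5,3] → [-5,3] (was ⊥); enqueue [0]
  #3 pop 2: in=⊥ → [-5,3] (no change)
  #4 pop 0: in=[-5,3] → [-6,4] (was ⊥); enqueue [1,2]
  #5 pop 1: in=[-6,4] → [-6,4] (was [-5,3]); enqueue [0]
  #6 pop 2: in=[-6,4] → [-5,5] (was [-5,3]); enqueue [1]
  #7 pop 0: in=[-6,4] → [-6,5] (was [-6,4]); enqueue [2]
  #8 pop 1: in=[-6,5] → [-6,5] (was [-6,4]); enqueue [0]
  #9 pop 2: in=[-6,5] → [-5,6] (was [-5,5]); enqueue [1]
  #10 pop 0: in=[-6,5] → [-6,6] (was [-6,5]); enqueue [2]
  #11 pop 1: in=[-6,6] → [-6,6] (was [-6,5]); enqueue [0]
  #12 pop 2: in=[-6,6] → [-5,6] (no change)
  #13 pop 0: in=[-6,6] → [-6,6] (no change)

Fixpoint:
  val[0] = [-6,6]
  val[1] = [-6,6]
  val[2] = [-5,6]

[-6,6]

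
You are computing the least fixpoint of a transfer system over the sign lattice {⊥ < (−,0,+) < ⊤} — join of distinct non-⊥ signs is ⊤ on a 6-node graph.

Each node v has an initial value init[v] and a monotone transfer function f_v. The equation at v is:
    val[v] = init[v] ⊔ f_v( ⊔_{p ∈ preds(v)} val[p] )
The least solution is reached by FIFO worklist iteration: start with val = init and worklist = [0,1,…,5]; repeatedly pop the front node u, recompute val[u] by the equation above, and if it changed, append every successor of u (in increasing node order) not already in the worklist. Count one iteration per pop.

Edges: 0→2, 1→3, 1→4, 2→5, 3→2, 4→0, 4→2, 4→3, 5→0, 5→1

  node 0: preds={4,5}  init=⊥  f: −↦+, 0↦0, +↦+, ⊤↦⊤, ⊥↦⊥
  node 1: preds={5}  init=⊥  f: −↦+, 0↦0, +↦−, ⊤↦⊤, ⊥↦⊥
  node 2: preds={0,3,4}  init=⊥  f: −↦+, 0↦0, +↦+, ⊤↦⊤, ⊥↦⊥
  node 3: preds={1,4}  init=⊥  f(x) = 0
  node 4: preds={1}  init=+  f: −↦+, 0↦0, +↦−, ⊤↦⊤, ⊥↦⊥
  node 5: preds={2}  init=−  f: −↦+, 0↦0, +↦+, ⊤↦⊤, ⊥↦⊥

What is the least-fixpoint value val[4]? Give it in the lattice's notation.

⊤

Worklist (12 pops):
  #1 pop 0: in=⊤ → ⊤ (was ⊥); enqueue []
  #2 pop 1: in=− → + (was ⊥); enqueue []
  #3 pop 2: in=⊤ → ⊤ (was ⊥); enqueue []
  #4 pop 3: in=+ → 0 (was ⊥); enqueue [2]
  #5 pop 4: in=+ → ⊤ (was +); enqueue [0,3]
  #6 pop 5: in=⊤ → ⊤ (was −); enqueue [1]
  #7 pop 2: in=⊤ → ⊤ (no change)
  #8 pop 0: in=⊤ → ⊤ (no change)
  #9 pop 3: in=⊤ → 0 (no change)
  #10 pop 1: in=⊤ → ⊤ (was +); enqueue [3,4]
  #11 pop 3: in=⊤ → 0 (no change)
  #12 pop 4: in=⊤ → ⊤ (no change)

Fixpoint:
  val[0] = ⊤
  val[1] = ⊤
  val[2] = ⊤
  val[3] = 0
  val[4] = ⊤
  val[5] = ⊤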